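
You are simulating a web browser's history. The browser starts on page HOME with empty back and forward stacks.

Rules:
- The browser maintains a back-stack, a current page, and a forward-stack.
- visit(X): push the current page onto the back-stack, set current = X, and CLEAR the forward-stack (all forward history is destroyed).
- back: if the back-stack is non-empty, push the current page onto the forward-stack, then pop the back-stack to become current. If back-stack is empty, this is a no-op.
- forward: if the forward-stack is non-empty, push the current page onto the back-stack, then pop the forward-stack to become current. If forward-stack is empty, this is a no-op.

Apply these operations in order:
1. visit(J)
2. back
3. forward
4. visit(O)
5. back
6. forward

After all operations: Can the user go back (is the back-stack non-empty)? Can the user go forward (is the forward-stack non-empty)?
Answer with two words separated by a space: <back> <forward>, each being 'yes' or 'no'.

After 1 (visit(J)): cur=J back=1 fwd=0
After 2 (back): cur=HOME back=0 fwd=1
After 3 (forward): cur=J back=1 fwd=0
After 4 (visit(O)): cur=O back=2 fwd=0
After 5 (back): cur=J back=1 fwd=1
After 6 (forward): cur=O back=2 fwd=0

Answer: yes no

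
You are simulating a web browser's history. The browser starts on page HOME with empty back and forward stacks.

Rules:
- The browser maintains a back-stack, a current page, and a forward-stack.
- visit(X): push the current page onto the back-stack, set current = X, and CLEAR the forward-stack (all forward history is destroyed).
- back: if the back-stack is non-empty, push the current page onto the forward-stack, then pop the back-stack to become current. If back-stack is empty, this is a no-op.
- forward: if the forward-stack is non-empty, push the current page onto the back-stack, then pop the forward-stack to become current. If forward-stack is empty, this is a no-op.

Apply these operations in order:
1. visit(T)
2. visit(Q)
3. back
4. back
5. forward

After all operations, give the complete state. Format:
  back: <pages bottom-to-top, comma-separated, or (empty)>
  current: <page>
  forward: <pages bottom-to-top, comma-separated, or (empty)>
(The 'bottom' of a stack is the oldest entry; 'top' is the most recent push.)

Answer: back: HOME
current: T
forward: Q

Derivation:
After 1 (visit(T)): cur=T back=1 fwd=0
After 2 (visit(Q)): cur=Q back=2 fwd=0
After 3 (back): cur=T back=1 fwd=1
After 4 (back): cur=HOME back=0 fwd=2
After 5 (forward): cur=T back=1 fwd=1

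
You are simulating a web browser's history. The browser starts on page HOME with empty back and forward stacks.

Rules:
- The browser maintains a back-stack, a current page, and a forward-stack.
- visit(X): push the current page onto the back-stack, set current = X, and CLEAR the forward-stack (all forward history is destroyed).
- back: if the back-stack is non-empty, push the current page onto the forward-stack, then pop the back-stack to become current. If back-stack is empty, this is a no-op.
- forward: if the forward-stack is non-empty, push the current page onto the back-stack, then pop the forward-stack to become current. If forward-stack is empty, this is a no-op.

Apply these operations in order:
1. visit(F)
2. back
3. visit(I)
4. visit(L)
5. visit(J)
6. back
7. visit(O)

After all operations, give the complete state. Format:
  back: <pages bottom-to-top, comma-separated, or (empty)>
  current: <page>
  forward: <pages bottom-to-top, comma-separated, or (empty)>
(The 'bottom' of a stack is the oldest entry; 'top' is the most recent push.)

After 1 (visit(F)): cur=F back=1 fwd=0
After 2 (back): cur=HOME back=0 fwd=1
After 3 (visit(I)): cur=I back=1 fwd=0
After 4 (visit(L)): cur=L back=2 fwd=0
After 5 (visit(J)): cur=J back=3 fwd=0
After 6 (back): cur=L back=2 fwd=1
After 7 (visit(O)): cur=O back=3 fwd=0

Answer: back: HOME,I,L
current: O
forward: (empty)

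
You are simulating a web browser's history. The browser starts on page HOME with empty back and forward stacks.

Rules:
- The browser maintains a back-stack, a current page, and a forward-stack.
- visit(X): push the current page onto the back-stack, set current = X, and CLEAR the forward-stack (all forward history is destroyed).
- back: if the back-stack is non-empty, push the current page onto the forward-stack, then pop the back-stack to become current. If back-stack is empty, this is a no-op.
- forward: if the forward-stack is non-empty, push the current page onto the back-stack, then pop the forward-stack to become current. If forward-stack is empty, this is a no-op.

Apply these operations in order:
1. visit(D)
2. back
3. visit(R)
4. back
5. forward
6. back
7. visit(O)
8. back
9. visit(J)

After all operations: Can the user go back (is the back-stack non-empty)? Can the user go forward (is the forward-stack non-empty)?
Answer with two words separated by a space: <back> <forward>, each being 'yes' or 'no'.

Answer: yes no

Derivation:
After 1 (visit(D)): cur=D back=1 fwd=0
After 2 (back): cur=HOME back=0 fwd=1
After 3 (visit(R)): cur=R back=1 fwd=0
After 4 (back): cur=HOME back=0 fwd=1
After 5 (forward): cur=R back=1 fwd=0
After 6 (back): cur=HOME back=0 fwd=1
After 7 (visit(O)): cur=O back=1 fwd=0
After 8 (back): cur=HOME back=0 fwd=1
After 9 (visit(J)): cur=J back=1 fwd=0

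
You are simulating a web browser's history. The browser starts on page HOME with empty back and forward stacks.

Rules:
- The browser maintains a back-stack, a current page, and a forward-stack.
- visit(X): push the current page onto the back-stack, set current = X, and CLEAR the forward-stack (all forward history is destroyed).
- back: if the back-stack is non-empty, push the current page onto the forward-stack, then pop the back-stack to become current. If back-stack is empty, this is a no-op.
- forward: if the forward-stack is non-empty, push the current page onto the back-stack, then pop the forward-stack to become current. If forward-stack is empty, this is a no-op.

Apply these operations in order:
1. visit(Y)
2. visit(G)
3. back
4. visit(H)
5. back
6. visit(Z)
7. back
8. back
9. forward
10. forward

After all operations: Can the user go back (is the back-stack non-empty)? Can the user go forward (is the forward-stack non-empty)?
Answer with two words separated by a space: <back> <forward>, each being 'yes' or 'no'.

Answer: yes no

Derivation:
After 1 (visit(Y)): cur=Y back=1 fwd=0
After 2 (visit(G)): cur=G back=2 fwd=0
After 3 (back): cur=Y back=1 fwd=1
After 4 (visit(H)): cur=H back=2 fwd=0
After 5 (back): cur=Y back=1 fwd=1
After 6 (visit(Z)): cur=Z back=2 fwd=0
After 7 (back): cur=Y back=1 fwd=1
After 8 (back): cur=HOME back=0 fwd=2
After 9 (forward): cur=Y back=1 fwd=1
After 10 (forward): cur=Z back=2 fwd=0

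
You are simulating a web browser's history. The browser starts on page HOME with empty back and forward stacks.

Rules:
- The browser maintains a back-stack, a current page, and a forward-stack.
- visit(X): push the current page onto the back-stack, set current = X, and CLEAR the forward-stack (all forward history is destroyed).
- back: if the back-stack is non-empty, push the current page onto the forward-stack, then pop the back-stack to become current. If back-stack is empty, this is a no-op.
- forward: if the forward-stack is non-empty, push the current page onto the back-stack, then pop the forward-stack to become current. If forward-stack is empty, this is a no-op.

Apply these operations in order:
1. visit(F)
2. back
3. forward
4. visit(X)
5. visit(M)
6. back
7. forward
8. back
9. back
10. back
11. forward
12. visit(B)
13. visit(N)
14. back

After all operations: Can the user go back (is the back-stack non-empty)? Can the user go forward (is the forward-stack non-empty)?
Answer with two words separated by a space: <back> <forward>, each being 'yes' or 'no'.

Answer: yes yes

Derivation:
After 1 (visit(F)): cur=F back=1 fwd=0
After 2 (back): cur=HOME back=0 fwd=1
After 3 (forward): cur=F back=1 fwd=0
After 4 (visit(X)): cur=X back=2 fwd=0
After 5 (visit(M)): cur=M back=3 fwd=0
After 6 (back): cur=X back=2 fwd=1
After 7 (forward): cur=M back=3 fwd=0
After 8 (back): cur=X back=2 fwd=1
After 9 (back): cur=F back=1 fwd=2
After 10 (back): cur=HOME back=0 fwd=3
After 11 (forward): cur=F back=1 fwd=2
After 12 (visit(B)): cur=B back=2 fwd=0
After 13 (visit(N)): cur=N back=3 fwd=0
After 14 (back): cur=B back=2 fwd=1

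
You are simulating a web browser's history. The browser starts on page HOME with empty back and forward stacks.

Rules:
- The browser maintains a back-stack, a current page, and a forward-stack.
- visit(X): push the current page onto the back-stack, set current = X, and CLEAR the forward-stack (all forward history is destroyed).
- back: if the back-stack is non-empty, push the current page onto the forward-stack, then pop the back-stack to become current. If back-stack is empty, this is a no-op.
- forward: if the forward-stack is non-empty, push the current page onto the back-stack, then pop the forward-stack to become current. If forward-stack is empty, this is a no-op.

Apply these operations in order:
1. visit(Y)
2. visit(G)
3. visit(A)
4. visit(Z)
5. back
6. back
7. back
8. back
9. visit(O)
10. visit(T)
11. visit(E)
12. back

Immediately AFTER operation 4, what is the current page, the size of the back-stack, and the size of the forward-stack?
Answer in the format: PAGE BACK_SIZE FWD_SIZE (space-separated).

After 1 (visit(Y)): cur=Y back=1 fwd=0
After 2 (visit(G)): cur=G back=2 fwd=0
After 3 (visit(A)): cur=A back=3 fwd=0
After 4 (visit(Z)): cur=Z back=4 fwd=0

Z 4 0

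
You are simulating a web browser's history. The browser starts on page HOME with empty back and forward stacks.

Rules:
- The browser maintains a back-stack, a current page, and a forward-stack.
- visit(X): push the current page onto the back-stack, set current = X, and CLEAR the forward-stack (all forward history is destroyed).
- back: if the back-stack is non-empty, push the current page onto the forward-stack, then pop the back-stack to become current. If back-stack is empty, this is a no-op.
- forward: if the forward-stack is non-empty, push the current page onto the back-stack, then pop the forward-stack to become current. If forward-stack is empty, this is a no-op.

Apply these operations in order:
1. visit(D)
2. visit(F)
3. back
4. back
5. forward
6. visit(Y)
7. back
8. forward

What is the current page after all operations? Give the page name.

Answer: Y

Derivation:
After 1 (visit(D)): cur=D back=1 fwd=0
After 2 (visit(F)): cur=F back=2 fwd=0
After 3 (back): cur=D back=1 fwd=1
After 4 (back): cur=HOME back=0 fwd=2
After 5 (forward): cur=D back=1 fwd=1
After 6 (visit(Y)): cur=Y back=2 fwd=0
After 7 (back): cur=D back=1 fwd=1
After 8 (forward): cur=Y back=2 fwd=0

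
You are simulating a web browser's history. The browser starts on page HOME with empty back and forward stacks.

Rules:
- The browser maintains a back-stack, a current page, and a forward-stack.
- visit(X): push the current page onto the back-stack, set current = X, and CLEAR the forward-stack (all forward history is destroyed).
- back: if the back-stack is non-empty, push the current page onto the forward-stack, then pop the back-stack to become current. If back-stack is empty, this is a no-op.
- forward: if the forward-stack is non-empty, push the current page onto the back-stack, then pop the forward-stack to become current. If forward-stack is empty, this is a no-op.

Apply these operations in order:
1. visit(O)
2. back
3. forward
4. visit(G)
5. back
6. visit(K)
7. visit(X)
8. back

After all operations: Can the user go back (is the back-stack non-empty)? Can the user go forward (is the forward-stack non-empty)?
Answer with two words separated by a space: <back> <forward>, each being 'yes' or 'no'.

Answer: yes yes

Derivation:
After 1 (visit(O)): cur=O back=1 fwd=0
After 2 (back): cur=HOME back=0 fwd=1
After 3 (forward): cur=O back=1 fwd=0
After 4 (visit(G)): cur=G back=2 fwd=0
After 5 (back): cur=O back=1 fwd=1
After 6 (visit(K)): cur=K back=2 fwd=0
After 7 (visit(X)): cur=X back=3 fwd=0
After 8 (back): cur=K back=2 fwd=1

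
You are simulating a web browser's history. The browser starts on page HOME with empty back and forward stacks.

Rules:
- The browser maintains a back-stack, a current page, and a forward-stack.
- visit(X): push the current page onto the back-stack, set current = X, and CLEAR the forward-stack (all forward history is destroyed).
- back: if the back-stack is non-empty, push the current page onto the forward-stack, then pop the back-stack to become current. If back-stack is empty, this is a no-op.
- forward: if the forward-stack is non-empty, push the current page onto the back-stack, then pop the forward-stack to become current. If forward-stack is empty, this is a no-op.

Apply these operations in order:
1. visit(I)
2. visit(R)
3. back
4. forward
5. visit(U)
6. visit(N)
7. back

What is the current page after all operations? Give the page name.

Answer: U

Derivation:
After 1 (visit(I)): cur=I back=1 fwd=0
After 2 (visit(R)): cur=R back=2 fwd=0
After 3 (back): cur=I back=1 fwd=1
After 4 (forward): cur=R back=2 fwd=0
After 5 (visit(U)): cur=U back=3 fwd=0
After 6 (visit(N)): cur=N back=4 fwd=0
After 7 (back): cur=U back=3 fwd=1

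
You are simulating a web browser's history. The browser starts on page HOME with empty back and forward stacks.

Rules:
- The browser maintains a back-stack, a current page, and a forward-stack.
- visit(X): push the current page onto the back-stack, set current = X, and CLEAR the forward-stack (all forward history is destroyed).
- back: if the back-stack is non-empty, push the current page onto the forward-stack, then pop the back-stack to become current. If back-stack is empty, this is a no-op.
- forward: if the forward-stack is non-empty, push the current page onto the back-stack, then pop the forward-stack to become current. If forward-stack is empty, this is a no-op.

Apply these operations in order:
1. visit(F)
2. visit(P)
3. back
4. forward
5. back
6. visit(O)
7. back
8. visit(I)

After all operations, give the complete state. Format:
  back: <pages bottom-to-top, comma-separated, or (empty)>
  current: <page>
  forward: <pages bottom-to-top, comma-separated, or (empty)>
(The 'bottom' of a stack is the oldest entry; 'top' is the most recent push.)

After 1 (visit(F)): cur=F back=1 fwd=0
After 2 (visit(P)): cur=P back=2 fwd=0
After 3 (back): cur=F back=1 fwd=1
After 4 (forward): cur=P back=2 fwd=0
After 5 (back): cur=F back=1 fwd=1
After 6 (visit(O)): cur=O back=2 fwd=0
After 7 (back): cur=F back=1 fwd=1
After 8 (visit(I)): cur=I back=2 fwd=0

Answer: back: HOME,F
current: I
forward: (empty)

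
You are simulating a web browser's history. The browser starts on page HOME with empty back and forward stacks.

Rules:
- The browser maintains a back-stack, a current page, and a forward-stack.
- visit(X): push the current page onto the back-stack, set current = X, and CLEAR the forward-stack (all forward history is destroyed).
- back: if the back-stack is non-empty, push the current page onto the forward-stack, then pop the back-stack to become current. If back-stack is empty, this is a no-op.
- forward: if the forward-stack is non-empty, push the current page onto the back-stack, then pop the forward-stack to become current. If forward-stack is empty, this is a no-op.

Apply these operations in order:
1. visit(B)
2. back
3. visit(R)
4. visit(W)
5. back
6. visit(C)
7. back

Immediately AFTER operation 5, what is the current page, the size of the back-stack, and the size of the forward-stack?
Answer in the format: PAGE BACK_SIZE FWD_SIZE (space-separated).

After 1 (visit(B)): cur=B back=1 fwd=0
After 2 (back): cur=HOME back=0 fwd=1
After 3 (visit(R)): cur=R back=1 fwd=0
After 4 (visit(W)): cur=W back=2 fwd=0
After 5 (back): cur=R back=1 fwd=1

R 1 1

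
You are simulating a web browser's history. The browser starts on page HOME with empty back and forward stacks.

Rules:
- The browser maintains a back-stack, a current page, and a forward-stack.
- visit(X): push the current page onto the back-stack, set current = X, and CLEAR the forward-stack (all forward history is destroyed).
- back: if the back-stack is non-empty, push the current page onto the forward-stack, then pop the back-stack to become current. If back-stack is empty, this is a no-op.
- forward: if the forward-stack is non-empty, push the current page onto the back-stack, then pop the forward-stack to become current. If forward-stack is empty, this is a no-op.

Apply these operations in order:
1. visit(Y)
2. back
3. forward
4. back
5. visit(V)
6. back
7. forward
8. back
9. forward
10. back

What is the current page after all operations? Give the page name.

After 1 (visit(Y)): cur=Y back=1 fwd=0
After 2 (back): cur=HOME back=0 fwd=1
After 3 (forward): cur=Y back=1 fwd=0
After 4 (back): cur=HOME back=0 fwd=1
After 5 (visit(V)): cur=V back=1 fwd=0
After 6 (back): cur=HOME back=0 fwd=1
After 7 (forward): cur=V back=1 fwd=0
After 8 (back): cur=HOME back=0 fwd=1
After 9 (forward): cur=V back=1 fwd=0
After 10 (back): cur=HOME back=0 fwd=1

Answer: HOME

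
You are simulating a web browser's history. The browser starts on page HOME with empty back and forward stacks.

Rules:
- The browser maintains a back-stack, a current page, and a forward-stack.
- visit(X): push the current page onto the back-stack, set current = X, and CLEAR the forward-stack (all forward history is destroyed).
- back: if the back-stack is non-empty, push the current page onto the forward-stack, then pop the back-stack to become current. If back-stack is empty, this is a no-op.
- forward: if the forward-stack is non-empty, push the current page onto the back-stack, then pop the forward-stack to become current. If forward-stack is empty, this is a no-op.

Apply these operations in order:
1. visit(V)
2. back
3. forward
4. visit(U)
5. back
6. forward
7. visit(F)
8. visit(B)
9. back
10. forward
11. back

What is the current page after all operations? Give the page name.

After 1 (visit(V)): cur=V back=1 fwd=0
After 2 (back): cur=HOME back=0 fwd=1
After 3 (forward): cur=V back=1 fwd=0
After 4 (visit(U)): cur=U back=2 fwd=0
After 5 (back): cur=V back=1 fwd=1
After 6 (forward): cur=U back=2 fwd=0
After 7 (visit(F)): cur=F back=3 fwd=0
After 8 (visit(B)): cur=B back=4 fwd=0
After 9 (back): cur=F back=3 fwd=1
After 10 (forward): cur=B back=4 fwd=0
After 11 (back): cur=F back=3 fwd=1

Answer: F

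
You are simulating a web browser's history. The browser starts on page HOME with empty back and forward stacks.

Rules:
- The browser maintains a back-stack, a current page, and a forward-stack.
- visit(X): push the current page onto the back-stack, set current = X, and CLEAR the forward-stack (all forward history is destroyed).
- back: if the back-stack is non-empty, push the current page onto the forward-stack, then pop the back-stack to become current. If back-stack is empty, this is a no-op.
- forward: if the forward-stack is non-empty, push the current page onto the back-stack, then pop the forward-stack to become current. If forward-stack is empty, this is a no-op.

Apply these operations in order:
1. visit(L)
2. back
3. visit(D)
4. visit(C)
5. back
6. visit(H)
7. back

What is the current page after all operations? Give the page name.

After 1 (visit(L)): cur=L back=1 fwd=0
After 2 (back): cur=HOME back=0 fwd=1
After 3 (visit(D)): cur=D back=1 fwd=0
After 4 (visit(C)): cur=C back=2 fwd=0
After 5 (back): cur=D back=1 fwd=1
After 6 (visit(H)): cur=H back=2 fwd=0
After 7 (back): cur=D back=1 fwd=1

Answer: D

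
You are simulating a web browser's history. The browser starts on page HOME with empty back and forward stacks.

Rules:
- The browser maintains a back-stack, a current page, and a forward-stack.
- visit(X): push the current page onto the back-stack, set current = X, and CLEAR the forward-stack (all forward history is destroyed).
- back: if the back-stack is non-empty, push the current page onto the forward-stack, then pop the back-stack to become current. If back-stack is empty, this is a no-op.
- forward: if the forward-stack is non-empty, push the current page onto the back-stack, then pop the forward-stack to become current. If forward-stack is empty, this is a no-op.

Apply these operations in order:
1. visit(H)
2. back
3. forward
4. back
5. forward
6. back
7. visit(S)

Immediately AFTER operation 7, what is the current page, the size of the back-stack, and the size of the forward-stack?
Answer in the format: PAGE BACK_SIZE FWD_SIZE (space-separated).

After 1 (visit(H)): cur=H back=1 fwd=0
After 2 (back): cur=HOME back=0 fwd=1
After 3 (forward): cur=H back=1 fwd=0
After 4 (back): cur=HOME back=0 fwd=1
After 5 (forward): cur=H back=1 fwd=0
After 6 (back): cur=HOME back=0 fwd=1
After 7 (visit(S)): cur=S back=1 fwd=0

S 1 0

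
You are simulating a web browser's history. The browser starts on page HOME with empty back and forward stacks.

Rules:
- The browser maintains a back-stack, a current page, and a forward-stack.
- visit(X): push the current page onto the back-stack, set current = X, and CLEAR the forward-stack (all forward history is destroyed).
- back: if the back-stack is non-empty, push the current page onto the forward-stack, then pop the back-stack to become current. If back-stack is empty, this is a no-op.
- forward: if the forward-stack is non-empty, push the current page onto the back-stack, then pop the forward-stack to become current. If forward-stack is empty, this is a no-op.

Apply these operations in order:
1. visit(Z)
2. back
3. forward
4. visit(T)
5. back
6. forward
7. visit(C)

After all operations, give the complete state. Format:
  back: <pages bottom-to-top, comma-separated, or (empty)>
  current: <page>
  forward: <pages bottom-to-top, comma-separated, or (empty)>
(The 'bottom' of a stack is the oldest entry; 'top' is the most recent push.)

Answer: back: HOME,Z,T
current: C
forward: (empty)

Derivation:
After 1 (visit(Z)): cur=Z back=1 fwd=0
After 2 (back): cur=HOME back=0 fwd=1
After 3 (forward): cur=Z back=1 fwd=0
After 4 (visit(T)): cur=T back=2 fwd=0
After 5 (back): cur=Z back=1 fwd=1
After 6 (forward): cur=T back=2 fwd=0
After 7 (visit(C)): cur=C back=3 fwd=0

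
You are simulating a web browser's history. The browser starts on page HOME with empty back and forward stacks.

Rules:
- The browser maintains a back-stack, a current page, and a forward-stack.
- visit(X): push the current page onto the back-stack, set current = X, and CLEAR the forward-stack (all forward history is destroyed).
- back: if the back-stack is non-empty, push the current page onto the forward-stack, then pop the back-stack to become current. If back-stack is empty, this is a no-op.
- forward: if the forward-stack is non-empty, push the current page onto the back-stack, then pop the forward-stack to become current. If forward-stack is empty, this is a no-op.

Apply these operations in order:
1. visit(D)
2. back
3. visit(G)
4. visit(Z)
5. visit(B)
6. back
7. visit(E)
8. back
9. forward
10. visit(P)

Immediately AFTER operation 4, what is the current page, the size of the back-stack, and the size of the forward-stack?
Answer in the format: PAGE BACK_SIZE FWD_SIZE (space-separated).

After 1 (visit(D)): cur=D back=1 fwd=0
After 2 (back): cur=HOME back=0 fwd=1
After 3 (visit(G)): cur=G back=1 fwd=0
After 4 (visit(Z)): cur=Z back=2 fwd=0

Z 2 0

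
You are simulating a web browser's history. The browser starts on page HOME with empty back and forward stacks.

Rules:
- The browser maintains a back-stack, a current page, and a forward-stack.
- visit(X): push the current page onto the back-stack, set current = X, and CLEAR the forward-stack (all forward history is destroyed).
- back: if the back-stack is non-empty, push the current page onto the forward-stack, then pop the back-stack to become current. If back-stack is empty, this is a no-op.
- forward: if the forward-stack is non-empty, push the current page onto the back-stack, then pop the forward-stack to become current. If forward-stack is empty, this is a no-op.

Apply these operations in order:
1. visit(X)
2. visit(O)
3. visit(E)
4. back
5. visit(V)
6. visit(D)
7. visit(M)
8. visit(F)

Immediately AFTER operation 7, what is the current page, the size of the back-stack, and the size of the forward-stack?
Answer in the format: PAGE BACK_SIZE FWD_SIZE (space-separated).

After 1 (visit(X)): cur=X back=1 fwd=0
After 2 (visit(O)): cur=O back=2 fwd=0
After 3 (visit(E)): cur=E back=3 fwd=0
After 4 (back): cur=O back=2 fwd=1
After 5 (visit(V)): cur=V back=3 fwd=0
After 6 (visit(D)): cur=D back=4 fwd=0
After 7 (visit(M)): cur=M back=5 fwd=0

M 5 0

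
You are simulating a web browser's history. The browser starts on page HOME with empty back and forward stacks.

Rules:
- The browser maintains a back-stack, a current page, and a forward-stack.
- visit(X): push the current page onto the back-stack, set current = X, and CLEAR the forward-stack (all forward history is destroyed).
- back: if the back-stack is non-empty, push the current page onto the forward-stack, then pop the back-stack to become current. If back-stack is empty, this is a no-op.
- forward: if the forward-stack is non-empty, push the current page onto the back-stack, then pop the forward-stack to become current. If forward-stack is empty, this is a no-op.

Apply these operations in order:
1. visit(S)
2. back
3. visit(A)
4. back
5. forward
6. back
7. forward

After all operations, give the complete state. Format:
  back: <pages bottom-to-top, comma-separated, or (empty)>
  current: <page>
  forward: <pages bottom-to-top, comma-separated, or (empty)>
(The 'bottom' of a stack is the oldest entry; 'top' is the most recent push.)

Answer: back: HOME
current: A
forward: (empty)

Derivation:
After 1 (visit(S)): cur=S back=1 fwd=0
After 2 (back): cur=HOME back=0 fwd=1
After 3 (visit(A)): cur=A back=1 fwd=0
After 4 (back): cur=HOME back=0 fwd=1
After 5 (forward): cur=A back=1 fwd=0
After 6 (back): cur=HOME back=0 fwd=1
After 7 (forward): cur=A back=1 fwd=0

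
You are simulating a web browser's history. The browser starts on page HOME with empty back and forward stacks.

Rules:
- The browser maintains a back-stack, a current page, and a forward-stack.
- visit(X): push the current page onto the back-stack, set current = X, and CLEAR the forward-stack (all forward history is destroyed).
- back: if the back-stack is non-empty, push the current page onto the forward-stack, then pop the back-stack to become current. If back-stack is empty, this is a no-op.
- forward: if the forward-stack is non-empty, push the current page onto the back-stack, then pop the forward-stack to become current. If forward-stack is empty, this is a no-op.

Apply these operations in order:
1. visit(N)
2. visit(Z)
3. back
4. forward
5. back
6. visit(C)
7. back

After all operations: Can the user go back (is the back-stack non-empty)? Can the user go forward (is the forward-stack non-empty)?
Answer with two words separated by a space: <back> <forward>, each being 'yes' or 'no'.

After 1 (visit(N)): cur=N back=1 fwd=0
After 2 (visit(Z)): cur=Z back=2 fwd=0
After 3 (back): cur=N back=1 fwd=1
After 4 (forward): cur=Z back=2 fwd=0
After 5 (back): cur=N back=1 fwd=1
After 6 (visit(C)): cur=C back=2 fwd=0
After 7 (back): cur=N back=1 fwd=1

Answer: yes yes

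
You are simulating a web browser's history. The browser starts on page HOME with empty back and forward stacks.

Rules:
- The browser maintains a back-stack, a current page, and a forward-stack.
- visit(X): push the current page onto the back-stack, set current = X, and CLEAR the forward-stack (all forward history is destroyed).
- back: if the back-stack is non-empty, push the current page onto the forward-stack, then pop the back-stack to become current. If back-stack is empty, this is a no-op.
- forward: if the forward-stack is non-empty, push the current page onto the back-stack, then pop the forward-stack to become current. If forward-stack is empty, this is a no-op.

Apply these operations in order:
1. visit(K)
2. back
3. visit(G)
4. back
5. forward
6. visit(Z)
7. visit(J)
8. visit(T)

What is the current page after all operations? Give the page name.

Answer: T

Derivation:
After 1 (visit(K)): cur=K back=1 fwd=0
After 2 (back): cur=HOME back=0 fwd=1
After 3 (visit(G)): cur=G back=1 fwd=0
After 4 (back): cur=HOME back=0 fwd=1
After 5 (forward): cur=G back=1 fwd=0
After 6 (visit(Z)): cur=Z back=2 fwd=0
After 7 (visit(J)): cur=J back=3 fwd=0
After 8 (visit(T)): cur=T back=4 fwd=0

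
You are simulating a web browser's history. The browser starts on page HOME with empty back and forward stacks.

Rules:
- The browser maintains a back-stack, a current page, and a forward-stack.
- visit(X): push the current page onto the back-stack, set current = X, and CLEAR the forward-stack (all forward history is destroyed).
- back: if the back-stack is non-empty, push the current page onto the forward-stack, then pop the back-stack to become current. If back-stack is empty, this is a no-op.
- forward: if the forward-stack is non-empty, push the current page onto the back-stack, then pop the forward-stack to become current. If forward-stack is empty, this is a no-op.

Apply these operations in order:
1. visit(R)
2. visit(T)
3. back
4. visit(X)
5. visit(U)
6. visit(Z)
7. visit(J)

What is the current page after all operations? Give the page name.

After 1 (visit(R)): cur=R back=1 fwd=0
After 2 (visit(T)): cur=T back=2 fwd=0
After 3 (back): cur=R back=1 fwd=1
After 4 (visit(X)): cur=X back=2 fwd=0
After 5 (visit(U)): cur=U back=3 fwd=0
After 6 (visit(Z)): cur=Z back=4 fwd=0
After 7 (visit(J)): cur=J back=5 fwd=0

Answer: J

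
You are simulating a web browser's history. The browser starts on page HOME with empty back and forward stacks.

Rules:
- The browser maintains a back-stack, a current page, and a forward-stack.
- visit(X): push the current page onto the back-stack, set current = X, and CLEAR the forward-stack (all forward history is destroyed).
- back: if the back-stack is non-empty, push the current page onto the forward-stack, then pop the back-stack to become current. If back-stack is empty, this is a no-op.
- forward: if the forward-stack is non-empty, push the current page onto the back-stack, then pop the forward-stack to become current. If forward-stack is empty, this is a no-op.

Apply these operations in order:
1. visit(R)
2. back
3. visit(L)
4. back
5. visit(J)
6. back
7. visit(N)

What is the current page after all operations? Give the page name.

After 1 (visit(R)): cur=R back=1 fwd=0
After 2 (back): cur=HOME back=0 fwd=1
After 3 (visit(L)): cur=L back=1 fwd=0
After 4 (back): cur=HOME back=0 fwd=1
After 5 (visit(J)): cur=J back=1 fwd=0
After 6 (back): cur=HOME back=0 fwd=1
After 7 (visit(N)): cur=N back=1 fwd=0

Answer: N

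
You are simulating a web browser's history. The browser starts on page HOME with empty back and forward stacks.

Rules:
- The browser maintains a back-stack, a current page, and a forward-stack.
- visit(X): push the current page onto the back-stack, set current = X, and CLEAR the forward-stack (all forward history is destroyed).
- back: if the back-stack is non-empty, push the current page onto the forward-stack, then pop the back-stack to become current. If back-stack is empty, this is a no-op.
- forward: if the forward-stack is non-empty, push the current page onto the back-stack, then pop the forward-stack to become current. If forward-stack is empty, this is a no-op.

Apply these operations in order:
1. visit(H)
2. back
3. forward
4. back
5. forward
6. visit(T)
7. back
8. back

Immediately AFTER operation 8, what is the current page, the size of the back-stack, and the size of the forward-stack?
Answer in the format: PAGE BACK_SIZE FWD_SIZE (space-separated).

After 1 (visit(H)): cur=H back=1 fwd=0
After 2 (back): cur=HOME back=0 fwd=1
After 3 (forward): cur=H back=1 fwd=0
After 4 (back): cur=HOME back=0 fwd=1
After 5 (forward): cur=H back=1 fwd=0
After 6 (visit(T)): cur=T back=2 fwd=0
After 7 (back): cur=H back=1 fwd=1
After 8 (back): cur=HOME back=0 fwd=2

HOME 0 2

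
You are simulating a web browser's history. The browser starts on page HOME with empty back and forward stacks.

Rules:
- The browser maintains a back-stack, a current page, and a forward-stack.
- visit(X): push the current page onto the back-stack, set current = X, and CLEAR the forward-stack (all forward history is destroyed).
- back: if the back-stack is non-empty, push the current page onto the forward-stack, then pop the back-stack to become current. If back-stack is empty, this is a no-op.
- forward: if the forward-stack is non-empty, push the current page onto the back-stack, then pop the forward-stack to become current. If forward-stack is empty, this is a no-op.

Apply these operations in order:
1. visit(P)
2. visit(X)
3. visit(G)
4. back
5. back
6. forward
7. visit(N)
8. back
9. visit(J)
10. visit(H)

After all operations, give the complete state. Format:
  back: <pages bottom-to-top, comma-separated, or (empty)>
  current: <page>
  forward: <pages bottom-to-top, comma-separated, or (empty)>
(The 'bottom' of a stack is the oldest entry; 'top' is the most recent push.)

After 1 (visit(P)): cur=P back=1 fwd=0
After 2 (visit(X)): cur=X back=2 fwd=0
After 3 (visit(G)): cur=G back=3 fwd=0
After 4 (back): cur=X back=2 fwd=1
After 5 (back): cur=P back=1 fwd=2
After 6 (forward): cur=X back=2 fwd=1
After 7 (visit(N)): cur=N back=3 fwd=0
After 8 (back): cur=X back=2 fwd=1
After 9 (visit(J)): cur=J back=3 fwd=0
After 10 (visit(H)): cur=H back=4 fwd=0

Answer: back: HOME,P,X,J
current: H
forward: (empty)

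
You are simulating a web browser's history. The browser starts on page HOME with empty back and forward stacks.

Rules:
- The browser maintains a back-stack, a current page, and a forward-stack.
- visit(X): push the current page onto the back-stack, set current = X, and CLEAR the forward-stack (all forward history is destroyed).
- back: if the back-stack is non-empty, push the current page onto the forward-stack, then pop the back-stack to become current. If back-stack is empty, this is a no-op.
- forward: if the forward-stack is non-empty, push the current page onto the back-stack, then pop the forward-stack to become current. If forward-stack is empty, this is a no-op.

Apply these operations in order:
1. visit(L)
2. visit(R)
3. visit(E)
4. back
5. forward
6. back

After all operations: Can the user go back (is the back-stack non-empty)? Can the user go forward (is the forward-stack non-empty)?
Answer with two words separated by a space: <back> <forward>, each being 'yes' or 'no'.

After 1 (visit(L)): cur=L back=1 fwd=0
After 2 (visit(R)): cur=R back=2 fwd=0
After 3 (visit(E)): cur=E back=3 fwd=0
After 4 (back): cur=R back=2 fwd=1
After 5 (forward): cur=E back=3 fwd=0
After 6 (back): cur=R back=2 fwd=1

Answer: yes yes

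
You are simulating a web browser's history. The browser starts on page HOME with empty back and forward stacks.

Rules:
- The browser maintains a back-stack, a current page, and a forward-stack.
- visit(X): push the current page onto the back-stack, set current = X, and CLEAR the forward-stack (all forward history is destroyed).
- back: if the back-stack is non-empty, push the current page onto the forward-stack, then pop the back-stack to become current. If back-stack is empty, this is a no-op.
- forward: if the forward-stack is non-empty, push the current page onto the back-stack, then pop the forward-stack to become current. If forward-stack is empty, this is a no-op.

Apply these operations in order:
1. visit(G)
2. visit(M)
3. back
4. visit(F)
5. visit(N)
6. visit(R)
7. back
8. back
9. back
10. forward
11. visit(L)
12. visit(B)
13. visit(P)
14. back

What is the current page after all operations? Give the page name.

After 1 (visit(G)): cur=G back=1 fwd=0
After 2 (visit(M)): cur=M back=2 fwd=0
After 3 (back): cur=G back=1 fwd=1
After 4 (visit(F)): cur=F back=2 fwd=0
After 5 (visit(N)): cur=N back=3 fwd=0
After 6 (visit(R)): cur=R back=4 fwd=0
After 7 (back): cur=N back=3 fwd=1
After 8 (back): cur=F back=2 fwd=2
After 9 (back): cur=G back=1 fwd=3
After 10 (forward): cur=F back=2 fwd=2
After 11 (visit(L)): cur=L back=3 fwd=0
After 12 (visit(B)): cur=B back=4 fwd=0
After 13 (visit(P)): cur=P back=5 fwd=0
After 14 (back): cur=B back=4 fwd=1

Answer: B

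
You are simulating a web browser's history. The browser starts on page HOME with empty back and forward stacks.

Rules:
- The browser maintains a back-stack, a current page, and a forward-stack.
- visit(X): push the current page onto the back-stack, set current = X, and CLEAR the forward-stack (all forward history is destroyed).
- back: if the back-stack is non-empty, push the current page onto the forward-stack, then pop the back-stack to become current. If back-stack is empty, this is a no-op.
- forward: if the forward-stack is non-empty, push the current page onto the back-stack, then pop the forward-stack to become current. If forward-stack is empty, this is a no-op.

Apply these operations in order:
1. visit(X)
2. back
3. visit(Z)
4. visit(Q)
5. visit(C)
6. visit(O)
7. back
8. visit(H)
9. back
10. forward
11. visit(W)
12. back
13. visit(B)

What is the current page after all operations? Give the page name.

Answer: B

Derivation:
After 1 (visit(X)): cur=X back=1 fwd=0
After 2 (back): cur=HOME back=0 fwd=1
After 3 (visit(Z)): cur=Z back=1 fwd=0
After 4 (visit(Q)): cur=Q back=2 fwd=0
After 5 (visit(C)): cur=C back=3 fwd=0
After 6 (visit(O)): cur=O back=4 fwd=0
After 7 (back): cur=C back=3 fwd=1
After 8 (visit(H)): cur=H back=4 fwd=0
After 9 (back): cur=C back=3 fwd=1
After 10 (forward): cur=H back=4 fwd=0
After 11 (visit(W)): cur=W back=5 fwd=0
After 12 (back): cur=H back=4 fwd=1
After 13 (visit(B)): cur=B back=5 fwd=0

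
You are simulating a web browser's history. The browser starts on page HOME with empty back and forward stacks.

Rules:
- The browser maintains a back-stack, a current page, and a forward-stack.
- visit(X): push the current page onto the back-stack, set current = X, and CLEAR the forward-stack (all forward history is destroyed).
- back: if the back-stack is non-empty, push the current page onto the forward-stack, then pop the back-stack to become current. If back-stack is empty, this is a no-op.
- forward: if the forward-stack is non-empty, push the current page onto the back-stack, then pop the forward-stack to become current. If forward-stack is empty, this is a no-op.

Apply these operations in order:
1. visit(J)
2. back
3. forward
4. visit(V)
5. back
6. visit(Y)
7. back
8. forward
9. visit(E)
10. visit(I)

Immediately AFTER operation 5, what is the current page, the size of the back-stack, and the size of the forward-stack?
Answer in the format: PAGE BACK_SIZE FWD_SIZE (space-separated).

After 1 (visit(J)): cur=J back=1 fwd=0
After 2 (back): cur=HOME back=0 fwd=1
After 3 (forward): cur=J back=1 fwd=0
After 4 (visit(V)): cur=V back=2 fwd=0
After 5 (back): cur=J back=1 fwd=1

J 1 1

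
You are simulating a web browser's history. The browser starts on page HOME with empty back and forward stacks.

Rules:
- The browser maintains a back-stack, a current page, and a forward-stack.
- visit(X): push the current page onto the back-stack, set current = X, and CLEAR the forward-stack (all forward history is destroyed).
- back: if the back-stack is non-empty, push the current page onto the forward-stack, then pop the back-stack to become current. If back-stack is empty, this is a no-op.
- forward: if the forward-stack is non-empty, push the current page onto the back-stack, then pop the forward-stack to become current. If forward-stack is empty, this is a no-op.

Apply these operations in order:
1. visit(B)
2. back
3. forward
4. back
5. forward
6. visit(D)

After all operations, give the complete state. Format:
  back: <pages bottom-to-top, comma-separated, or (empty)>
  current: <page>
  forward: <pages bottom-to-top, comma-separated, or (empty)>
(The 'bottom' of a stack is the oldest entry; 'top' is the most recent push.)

After 1 (visit(B)): cur=B back=1 fwd=0
After 2 (back): cur=HOME back=0 fwd=1
After 3 (forward): cur=B back=1 fwd=0
After 4 (back): cur=HOME back=0 fwd=1
After 5 (forward): cur=B back=1 fwd=0
After 6 (visit(D)): cur=D back=2 fwd=0

Answer: back: HOME,B
current: D
forward: (empty)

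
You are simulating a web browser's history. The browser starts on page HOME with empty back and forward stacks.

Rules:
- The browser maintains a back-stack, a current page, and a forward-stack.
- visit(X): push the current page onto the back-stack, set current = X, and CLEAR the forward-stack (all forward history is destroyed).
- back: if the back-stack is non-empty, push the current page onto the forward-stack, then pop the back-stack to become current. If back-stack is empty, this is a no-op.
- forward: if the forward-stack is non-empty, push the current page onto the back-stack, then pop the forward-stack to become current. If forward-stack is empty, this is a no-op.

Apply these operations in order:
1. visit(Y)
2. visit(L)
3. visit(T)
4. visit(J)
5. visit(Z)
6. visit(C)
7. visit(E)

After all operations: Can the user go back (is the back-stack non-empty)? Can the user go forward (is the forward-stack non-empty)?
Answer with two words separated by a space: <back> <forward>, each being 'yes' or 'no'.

After 1 (visit(Y)): cur=Y back=1 fwd=0
After 2 (visit(L)): cur=L back=2 fwd=0
After 3 (visit(T)): cur=T back=3 fwd=0
After 4 (visit(J)): cur=J back=4 fwd=0
After 5 (visit(Z)): cur=Z back=5 fwd=0
After 6 (visit(C)): cur=C back=6 fwd=0
After 7 (visit(E)): cur=E back=7 fwd=0

Answer: yes no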